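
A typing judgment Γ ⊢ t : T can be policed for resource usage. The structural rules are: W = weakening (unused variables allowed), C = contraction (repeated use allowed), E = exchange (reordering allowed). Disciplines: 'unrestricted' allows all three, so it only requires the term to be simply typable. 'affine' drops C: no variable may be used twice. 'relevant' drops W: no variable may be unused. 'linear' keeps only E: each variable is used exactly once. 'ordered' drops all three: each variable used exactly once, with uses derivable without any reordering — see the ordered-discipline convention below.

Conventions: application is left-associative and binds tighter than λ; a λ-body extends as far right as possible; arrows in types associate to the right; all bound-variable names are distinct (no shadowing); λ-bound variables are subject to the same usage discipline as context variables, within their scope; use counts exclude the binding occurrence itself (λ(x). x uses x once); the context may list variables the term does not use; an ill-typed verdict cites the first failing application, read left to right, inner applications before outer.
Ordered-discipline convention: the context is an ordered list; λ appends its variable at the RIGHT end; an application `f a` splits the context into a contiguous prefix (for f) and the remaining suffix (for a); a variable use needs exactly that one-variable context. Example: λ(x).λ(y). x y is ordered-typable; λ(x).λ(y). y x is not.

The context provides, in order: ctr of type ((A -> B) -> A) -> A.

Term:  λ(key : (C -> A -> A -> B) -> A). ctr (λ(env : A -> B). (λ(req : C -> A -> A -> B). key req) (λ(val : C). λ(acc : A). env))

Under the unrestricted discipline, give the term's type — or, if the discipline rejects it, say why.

term : ((C -> A -> A -> B) -> A) -> A
use counts: ctr: 1×; key (bound): 1×; env (bound): 1×; req (bound): 1×; val (bound): 0×; acc (bound): 0×
order of uses: ctr, key, req, env
typing: well-typed — term : ((C -> A -> A -> B) -> A) -> A
per-discipline verdicts: ordered ✗; linear ✗; affine ✓; relevant ✗; unrestricted ✓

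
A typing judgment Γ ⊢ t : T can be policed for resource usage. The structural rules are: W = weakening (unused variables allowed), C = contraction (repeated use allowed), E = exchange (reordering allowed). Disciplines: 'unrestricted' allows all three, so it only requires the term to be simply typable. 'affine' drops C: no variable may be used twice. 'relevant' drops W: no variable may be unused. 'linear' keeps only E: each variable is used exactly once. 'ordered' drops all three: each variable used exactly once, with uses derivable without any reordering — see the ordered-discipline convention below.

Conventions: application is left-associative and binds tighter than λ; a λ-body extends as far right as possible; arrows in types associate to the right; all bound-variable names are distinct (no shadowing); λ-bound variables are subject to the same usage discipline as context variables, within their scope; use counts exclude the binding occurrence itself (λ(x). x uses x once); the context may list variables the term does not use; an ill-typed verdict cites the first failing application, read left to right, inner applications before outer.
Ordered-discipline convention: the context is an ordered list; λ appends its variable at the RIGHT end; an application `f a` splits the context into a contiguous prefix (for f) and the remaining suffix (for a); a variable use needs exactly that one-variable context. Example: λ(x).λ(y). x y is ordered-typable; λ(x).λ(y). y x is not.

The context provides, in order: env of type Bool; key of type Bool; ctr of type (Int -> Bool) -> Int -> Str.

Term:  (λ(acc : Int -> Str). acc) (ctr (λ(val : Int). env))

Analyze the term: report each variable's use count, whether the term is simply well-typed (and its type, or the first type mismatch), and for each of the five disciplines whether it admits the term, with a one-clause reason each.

variable uses: env=1; key=0; ctr=1; acc (bound)=1; val (bound)=0
use order (left to right): acc, ctr, env
typing: well-typed — term : Int -> Str
ordered: ✗, key, val never used (weakening)
linear: ✗, key, val never used (weakening)
affine: ✓, none of env, key, ctr, acc, val used more than once
relevant: ✗, key, val never used (weakening)
unrestricted: ✓, well-typed at Int -> Str; no restrictions here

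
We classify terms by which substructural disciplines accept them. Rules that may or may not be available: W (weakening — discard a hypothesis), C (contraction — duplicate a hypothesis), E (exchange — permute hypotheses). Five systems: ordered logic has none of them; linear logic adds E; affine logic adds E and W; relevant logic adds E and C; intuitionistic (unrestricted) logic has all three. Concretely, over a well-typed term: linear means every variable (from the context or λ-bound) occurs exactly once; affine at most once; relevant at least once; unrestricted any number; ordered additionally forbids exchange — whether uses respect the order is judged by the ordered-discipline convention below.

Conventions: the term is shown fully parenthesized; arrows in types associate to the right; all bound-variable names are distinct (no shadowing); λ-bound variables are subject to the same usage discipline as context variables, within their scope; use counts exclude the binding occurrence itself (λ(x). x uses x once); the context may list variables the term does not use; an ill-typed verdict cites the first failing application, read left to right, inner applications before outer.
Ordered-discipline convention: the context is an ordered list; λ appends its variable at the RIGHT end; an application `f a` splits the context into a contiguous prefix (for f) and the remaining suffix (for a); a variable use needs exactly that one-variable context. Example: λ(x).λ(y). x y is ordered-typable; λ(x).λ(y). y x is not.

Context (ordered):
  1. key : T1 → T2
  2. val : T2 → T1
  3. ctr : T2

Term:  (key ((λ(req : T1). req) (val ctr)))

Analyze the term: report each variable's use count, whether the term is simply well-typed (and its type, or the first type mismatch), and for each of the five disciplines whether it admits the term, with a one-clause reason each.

usage: key=1, val=1, ctr=1, req (λ-bound)=1
order of uses: key, req, val, ctr
typing: well-typed at T2
ordered ✓ (single-use (key, val, ctr, req), ordered derivation ok)
linear ✓ (key, val, ctr, req: one use apiece)
affine ✓ (at most one use each (key, val, ctr, req))
relevant ✓ (none of key, val, ctr, req goes unused)
unrestricted ✓ (simply typable at T2; W, C, E all held)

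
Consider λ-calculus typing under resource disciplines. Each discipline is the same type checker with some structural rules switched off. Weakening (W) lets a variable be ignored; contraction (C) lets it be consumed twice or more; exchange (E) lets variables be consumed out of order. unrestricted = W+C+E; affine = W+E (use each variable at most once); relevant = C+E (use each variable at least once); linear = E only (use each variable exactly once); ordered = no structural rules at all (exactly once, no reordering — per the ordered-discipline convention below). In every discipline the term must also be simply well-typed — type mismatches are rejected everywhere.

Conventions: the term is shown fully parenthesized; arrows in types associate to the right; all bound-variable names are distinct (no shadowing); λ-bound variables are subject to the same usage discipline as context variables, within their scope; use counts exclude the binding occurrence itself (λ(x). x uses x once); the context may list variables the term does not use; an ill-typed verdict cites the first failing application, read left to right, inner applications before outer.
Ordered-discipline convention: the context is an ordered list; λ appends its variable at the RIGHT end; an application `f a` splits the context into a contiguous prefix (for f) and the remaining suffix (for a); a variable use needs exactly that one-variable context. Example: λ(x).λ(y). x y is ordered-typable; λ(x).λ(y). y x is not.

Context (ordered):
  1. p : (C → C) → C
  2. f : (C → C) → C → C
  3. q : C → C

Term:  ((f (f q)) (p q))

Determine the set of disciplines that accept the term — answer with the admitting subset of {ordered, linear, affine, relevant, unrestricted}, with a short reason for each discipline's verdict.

accepted by: relevant, unrestricted
usage: p ×1, f ×2, q ×2
use order (left to right): f, f, q, p, q
typing: ✓ — C
ordered: ✗ — f ×2, q ×2 used more than once (contraction)
linear: ✗ — f ×2, q ×2 used more than once (contraction)
affine: ✗ — f ×2, q ×2 used more than once (contraction)
relevant: ✓ — every one of p, f, q appears
unrestricted: ✓ — type-checks (C) and nothing is barred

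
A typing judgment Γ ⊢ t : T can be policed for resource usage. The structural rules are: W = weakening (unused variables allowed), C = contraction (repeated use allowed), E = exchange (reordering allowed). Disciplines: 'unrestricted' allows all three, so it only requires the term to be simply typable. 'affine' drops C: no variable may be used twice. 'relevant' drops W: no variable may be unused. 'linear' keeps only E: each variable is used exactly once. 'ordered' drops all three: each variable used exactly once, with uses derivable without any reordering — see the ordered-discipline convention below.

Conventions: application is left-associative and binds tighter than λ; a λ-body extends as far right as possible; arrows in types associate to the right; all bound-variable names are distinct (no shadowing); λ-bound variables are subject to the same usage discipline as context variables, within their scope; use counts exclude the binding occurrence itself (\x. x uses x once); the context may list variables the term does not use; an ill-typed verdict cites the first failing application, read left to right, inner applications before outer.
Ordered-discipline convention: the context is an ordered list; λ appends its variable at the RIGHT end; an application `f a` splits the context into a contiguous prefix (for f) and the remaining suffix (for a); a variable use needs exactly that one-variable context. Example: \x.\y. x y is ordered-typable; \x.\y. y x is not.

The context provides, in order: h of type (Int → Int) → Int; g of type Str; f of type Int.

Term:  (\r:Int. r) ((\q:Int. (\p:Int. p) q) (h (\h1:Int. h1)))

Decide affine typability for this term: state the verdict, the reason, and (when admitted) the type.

yes — at most one use each (h, g, f, r, q, p, h1); term : Int
counts: h ×1, g ×0, f ×0, r (bound) ×1, q (bound) ×1, p (bound) ×1, h1 (bound) ×1
uses in reading order: r, p, q, h, h1
typing: the term checks, with type Int
summary: ordered ✗; linear ✗; affine ✓; relevant ✗; unrestricted ✓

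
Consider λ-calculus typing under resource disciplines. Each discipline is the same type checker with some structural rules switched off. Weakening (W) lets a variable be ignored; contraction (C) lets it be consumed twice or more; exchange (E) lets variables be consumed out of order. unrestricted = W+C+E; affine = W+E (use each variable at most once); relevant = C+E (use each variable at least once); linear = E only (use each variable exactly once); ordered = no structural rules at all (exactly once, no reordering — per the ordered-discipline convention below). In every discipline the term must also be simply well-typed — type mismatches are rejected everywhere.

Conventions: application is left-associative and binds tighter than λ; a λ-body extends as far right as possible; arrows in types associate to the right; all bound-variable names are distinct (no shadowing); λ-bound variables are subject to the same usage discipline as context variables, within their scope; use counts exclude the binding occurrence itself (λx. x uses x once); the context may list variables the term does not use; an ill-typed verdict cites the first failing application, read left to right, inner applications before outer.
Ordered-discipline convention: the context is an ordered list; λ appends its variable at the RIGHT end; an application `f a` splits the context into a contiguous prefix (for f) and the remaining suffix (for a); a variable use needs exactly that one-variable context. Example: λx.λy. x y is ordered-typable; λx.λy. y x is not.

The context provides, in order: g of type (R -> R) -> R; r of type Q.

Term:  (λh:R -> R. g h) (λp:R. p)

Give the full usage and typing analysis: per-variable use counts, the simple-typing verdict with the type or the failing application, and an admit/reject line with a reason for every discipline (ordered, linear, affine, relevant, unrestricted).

use counts: g: 1, r: 0, h [bound]: 1, p [bound]: 1
use order (left to right): g, h, p
typing: ✓ — R
ordered: ✗ — r never used (weakening)
linear: ✗ — r never used (weakening)
affine: ✓ — g, r, h, p: no repeats, contraction unneeded
relevant: ✗ — r never used (weakening)
unrestricted: ✓ — well-typed at R; no restrictions here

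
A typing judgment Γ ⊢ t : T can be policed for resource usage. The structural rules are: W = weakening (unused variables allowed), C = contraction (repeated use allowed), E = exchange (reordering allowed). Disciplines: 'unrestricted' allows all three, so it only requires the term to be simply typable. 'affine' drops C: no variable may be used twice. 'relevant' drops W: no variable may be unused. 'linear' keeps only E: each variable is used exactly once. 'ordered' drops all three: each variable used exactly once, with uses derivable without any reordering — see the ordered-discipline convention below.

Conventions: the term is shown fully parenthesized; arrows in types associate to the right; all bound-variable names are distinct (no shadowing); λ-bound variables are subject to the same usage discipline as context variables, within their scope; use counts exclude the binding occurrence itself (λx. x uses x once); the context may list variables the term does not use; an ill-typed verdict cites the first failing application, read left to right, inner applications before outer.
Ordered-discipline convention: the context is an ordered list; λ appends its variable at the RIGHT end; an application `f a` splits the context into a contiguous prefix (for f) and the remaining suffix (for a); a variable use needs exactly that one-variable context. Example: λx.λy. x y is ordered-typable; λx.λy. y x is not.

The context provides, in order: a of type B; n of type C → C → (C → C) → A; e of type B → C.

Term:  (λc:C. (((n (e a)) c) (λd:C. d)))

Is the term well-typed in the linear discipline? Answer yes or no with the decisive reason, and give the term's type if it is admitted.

yes — single use per variable (a, n, e, c, d); term : C → A
variable uses: a ×1, n ×1, e ×1, c (λ-bound) ×1, d (λ-bound) ×1
order of uses: n, e, a, c, d
typing: ✓ — C → A
across the five disciplines: ordered ✗ | linear ✓ | affine ✓ | relevant ✓ | unrestricted ✓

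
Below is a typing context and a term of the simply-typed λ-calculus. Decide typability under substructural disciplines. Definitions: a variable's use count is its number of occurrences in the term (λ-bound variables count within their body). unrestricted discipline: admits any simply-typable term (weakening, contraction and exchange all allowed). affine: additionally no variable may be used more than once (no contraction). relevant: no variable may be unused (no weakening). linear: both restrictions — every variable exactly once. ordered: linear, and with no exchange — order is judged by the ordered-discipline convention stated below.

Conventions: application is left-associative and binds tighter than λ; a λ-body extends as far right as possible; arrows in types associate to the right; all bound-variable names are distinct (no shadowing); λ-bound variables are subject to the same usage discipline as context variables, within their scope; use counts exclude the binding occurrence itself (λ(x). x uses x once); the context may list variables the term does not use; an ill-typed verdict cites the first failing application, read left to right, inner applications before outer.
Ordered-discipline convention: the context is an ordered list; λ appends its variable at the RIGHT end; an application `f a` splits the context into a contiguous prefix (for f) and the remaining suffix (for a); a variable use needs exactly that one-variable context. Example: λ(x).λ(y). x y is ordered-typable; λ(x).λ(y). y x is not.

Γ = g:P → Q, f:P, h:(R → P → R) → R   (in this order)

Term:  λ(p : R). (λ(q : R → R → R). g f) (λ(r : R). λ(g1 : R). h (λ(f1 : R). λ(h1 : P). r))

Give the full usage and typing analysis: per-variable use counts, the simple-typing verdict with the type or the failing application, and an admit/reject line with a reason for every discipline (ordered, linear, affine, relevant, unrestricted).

counts: g: 1×, f: 1×, h: 1×, p [bound]: 0×, q [bound]: 0×, r [bound]: 1×, g1 [bound]: 0×, f1 [bound]: 0×, h1 [bound]: 0×
uses in reading order: g, f, h, r
typing: ✓ — R → Q
ordered ✗ (unused: p, q, g1, f1, h1 — weakening required)
linear ✗ (unused: p, q, g1, f1, h1 — weakening required)
affine ✓ (g, f, h, p, q, r, g1, f1, h1: no repeats, contraction unneeded)
relevant ✗ (unused: p, q, g1, f1, h1 — weakening required)
unrestricted ✓ (typability at R → Q is all that's needed)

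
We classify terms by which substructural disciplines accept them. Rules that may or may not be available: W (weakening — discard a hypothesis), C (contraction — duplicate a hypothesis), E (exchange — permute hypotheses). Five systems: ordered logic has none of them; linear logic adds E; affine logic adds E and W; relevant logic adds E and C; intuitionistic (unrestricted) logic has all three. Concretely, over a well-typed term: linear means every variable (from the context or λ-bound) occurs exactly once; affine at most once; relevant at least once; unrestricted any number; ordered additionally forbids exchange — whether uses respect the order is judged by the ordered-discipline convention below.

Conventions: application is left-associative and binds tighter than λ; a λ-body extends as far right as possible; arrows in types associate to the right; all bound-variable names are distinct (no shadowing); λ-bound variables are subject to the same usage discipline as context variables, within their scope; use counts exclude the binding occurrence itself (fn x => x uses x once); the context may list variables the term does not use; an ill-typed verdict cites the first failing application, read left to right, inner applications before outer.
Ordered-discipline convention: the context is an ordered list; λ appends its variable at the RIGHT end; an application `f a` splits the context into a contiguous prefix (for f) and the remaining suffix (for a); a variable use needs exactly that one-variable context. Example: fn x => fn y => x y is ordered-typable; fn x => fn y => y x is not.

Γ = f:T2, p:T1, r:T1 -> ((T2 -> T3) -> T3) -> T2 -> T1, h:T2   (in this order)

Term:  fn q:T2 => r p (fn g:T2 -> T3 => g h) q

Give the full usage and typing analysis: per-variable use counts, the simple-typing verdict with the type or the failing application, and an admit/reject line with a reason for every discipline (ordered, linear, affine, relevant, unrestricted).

usage: f=0, p=1, r=1, h=1, q [bound]=1, g [bound]=1
left-to-right use order: r, p, g, h, q
typing: the term checks, with type T2 -> T1
ordered: ✗, needs weakening: f unused
linear: ✗, needs weakening: f unused
affine: ✓, f, p, r, h, q, g: no repeats, contraction unneeded
relevant: ✗, needs weakening: f unused
unrestricted: ✓, type-checks (T2 -> T1) and nothing is barred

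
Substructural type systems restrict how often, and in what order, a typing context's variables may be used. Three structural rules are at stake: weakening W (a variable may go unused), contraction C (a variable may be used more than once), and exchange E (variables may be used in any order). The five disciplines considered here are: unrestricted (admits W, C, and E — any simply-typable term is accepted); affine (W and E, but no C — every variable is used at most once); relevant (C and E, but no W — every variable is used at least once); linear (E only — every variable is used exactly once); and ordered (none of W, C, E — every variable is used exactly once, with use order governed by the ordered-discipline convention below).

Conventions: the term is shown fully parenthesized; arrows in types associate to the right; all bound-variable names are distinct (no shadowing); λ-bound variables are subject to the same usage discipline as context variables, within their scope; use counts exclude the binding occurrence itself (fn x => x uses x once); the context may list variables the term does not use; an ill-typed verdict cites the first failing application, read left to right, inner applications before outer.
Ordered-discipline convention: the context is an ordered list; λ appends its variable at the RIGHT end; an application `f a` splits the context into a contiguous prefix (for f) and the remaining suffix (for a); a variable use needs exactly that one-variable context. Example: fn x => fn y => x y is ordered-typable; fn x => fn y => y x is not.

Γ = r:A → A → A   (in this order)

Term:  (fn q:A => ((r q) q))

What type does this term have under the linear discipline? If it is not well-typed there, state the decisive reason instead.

not well-typed under linear — needs contraction — q ×2
counts: r ×1; q (λ-bound) ×2
use order (left to right): r, q, q
typing: well-typed — term : A → A
across the five disciplines: ordered ✗; linear ✗; affine ✗; relevant ✓; unrestricted ✓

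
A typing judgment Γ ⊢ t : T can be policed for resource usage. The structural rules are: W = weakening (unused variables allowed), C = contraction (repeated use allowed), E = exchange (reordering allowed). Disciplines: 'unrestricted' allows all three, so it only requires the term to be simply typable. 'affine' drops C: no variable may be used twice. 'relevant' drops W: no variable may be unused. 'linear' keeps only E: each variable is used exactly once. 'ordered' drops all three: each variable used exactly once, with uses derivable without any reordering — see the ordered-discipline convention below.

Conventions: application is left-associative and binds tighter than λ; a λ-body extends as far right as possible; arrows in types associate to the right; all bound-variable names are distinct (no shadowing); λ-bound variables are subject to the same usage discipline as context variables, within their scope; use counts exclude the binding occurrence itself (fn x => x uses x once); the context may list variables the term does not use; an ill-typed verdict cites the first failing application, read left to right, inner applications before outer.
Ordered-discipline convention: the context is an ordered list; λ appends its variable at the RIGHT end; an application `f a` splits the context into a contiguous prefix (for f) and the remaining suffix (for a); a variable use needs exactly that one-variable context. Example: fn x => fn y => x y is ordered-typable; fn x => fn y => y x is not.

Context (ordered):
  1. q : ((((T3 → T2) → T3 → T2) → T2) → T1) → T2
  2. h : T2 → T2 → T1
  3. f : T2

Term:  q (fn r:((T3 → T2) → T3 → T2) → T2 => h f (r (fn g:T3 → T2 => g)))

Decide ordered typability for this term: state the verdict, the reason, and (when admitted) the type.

yes — q, h, f, r, g: once each, no exchange needed; term : T2
counts: q: 1; h: 1; f: 1; r (bound): 1; g (bound): 1
left-to-right use order: q, h, f, r, g
typing: well-typed at T2
summary: ordered ✓ · linear ✓ · affine ✓ · relevant ✓ · unrestricted ✓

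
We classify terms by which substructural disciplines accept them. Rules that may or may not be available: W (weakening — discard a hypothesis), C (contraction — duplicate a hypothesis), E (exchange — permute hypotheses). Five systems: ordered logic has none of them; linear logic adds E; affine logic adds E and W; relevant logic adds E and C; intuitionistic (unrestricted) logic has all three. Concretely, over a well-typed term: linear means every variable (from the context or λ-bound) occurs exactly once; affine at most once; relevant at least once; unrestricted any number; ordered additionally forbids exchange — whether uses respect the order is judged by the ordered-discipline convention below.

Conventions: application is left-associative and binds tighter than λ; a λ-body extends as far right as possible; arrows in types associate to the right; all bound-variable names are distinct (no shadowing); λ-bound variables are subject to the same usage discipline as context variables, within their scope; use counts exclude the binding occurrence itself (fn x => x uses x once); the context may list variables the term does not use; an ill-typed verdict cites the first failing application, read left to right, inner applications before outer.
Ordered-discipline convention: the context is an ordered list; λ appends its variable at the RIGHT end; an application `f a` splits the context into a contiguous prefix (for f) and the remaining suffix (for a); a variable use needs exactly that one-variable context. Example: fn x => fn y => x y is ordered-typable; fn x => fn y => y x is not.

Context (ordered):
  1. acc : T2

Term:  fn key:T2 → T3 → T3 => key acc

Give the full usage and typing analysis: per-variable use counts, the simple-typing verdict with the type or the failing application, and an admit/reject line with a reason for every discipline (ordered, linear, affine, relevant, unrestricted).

usage: acc ×1; key [bound] ×1
uses in reading order: key, acc
typing: the term checks, with type (T2 → T3 → T3) → T3 → T3
ordered: ✗, use order key, acc needs exchange
linear: ✓, exactly-once usage across acc, key
affine: ✓, no duplicate uses among acc, key
relevant: ✓, at least one use each (acc, key)
unrestricted: ✓, typability at (T2 → T3 → T3) → T3 → T3 is all that's needed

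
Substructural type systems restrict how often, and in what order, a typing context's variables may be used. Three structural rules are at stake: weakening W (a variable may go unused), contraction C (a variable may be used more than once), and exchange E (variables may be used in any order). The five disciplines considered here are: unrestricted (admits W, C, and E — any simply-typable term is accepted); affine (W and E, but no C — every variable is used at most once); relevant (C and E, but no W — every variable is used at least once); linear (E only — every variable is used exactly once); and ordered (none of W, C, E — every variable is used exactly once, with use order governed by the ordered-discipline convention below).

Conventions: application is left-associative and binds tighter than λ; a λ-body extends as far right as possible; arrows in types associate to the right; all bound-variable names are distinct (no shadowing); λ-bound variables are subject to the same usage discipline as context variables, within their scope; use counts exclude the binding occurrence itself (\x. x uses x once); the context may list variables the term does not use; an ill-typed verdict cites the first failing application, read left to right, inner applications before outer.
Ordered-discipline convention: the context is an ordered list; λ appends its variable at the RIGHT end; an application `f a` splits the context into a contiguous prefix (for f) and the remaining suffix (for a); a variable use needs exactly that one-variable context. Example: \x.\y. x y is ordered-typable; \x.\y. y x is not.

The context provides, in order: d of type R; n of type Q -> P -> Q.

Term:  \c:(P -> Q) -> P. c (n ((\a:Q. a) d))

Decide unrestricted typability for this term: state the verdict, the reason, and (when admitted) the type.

no — a type mismatch blocks all five
counts: d: 1×, n: 1×, c (bound): 1×, a (bound): 1×
order of uses: c, n, a, d
typing: ill-typed: an argument R mismatches the expected Q
across the five disciplines: ordered ✗, linear ✗, affine ✗, relevant ✗, unrestricted ✗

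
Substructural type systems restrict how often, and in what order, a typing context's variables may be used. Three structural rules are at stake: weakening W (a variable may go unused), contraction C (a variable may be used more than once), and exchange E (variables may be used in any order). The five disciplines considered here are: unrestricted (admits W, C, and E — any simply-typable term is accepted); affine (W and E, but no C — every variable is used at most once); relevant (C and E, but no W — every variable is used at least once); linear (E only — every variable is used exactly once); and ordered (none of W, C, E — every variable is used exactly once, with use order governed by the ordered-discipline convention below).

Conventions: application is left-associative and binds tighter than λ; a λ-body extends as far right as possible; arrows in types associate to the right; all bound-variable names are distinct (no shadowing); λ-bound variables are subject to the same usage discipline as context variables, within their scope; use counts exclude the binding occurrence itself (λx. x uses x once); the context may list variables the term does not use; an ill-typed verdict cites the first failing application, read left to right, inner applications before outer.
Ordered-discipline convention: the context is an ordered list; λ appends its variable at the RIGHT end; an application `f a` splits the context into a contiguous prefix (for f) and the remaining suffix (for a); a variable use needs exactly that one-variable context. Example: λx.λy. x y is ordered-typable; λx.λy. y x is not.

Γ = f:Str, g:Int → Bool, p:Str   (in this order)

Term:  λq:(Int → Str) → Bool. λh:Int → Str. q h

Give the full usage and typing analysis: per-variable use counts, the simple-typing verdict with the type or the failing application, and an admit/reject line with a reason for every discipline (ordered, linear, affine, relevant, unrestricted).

use counts: f ×0; g ×0; p ×0; q [bound] ×1; h [bound] ×1
left-to-right use order: q, h
typing: well-typed at ((Int → Str) → Bool) → (Int → Str) → Bool
ordered ✗ (f, g, p never used (weakening))
linear ✗ (f, g, p never used (weakening))
affine ✓ (no duplicate uses among f, g, p, q, h)
relevant ✗ (f, g, p never used (weakening))
unrestricted ✓ (simply typable at ((Int → Str) → Bool) → (Int → Str) → Bool; W, C, E all held)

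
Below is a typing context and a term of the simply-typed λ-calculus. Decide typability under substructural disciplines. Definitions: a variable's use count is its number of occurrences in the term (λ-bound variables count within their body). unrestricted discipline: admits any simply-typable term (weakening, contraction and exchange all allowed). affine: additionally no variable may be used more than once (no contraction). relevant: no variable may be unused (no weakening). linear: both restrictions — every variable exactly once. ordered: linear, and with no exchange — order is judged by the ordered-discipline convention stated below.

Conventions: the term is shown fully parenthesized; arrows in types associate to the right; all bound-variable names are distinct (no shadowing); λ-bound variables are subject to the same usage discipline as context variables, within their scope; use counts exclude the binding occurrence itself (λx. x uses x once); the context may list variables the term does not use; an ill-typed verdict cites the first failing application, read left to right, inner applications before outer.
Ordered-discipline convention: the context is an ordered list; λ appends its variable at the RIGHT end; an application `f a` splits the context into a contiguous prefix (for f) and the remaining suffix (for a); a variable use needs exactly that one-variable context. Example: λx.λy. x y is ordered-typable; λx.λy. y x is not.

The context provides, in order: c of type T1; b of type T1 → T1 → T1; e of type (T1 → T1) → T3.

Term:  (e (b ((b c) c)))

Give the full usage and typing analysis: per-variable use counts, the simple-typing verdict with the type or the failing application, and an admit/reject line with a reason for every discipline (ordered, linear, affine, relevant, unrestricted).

use counts: c ×2, b ×2, e ×1
use order (left to right): e, b, b, c, c
typing: ✓ — T3
ordered: ✗, needs contraction — c ×2, b ×2
linear: ✗, needs contraction — c ×2, b ×2
affine: ✗, needs contraction — c ×2, b ×2
relevant: ✓, c, b, e: all used, weakening unneeded
unrestricted: ✓, typability at T3 is all that's needed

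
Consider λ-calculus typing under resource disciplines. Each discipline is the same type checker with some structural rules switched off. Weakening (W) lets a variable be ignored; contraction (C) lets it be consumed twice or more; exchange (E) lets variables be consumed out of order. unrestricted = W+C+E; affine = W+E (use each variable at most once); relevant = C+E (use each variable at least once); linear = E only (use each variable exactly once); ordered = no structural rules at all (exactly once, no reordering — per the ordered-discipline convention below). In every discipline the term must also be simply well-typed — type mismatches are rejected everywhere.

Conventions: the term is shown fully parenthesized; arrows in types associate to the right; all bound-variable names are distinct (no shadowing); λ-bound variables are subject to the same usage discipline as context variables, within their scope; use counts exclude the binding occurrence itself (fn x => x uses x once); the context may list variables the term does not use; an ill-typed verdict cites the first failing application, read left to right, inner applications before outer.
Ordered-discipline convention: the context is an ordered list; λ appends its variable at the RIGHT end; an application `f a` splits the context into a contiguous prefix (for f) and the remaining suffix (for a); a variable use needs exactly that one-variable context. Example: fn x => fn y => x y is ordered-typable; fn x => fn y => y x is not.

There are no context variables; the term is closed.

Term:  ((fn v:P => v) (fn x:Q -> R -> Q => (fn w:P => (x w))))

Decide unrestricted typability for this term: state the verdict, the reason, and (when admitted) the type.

no — a type mismatch blocks all five
variable uses: v [bound]: 1, x [bound]: 1, w [bound]: 1
use order (left to right): v, x, w
typing: ill-typed: an application expects Q but receives P
across the five disciplines: ordered ✗ · linear ✗ · affine ✗ · relevant ✗ · unrestricted ✗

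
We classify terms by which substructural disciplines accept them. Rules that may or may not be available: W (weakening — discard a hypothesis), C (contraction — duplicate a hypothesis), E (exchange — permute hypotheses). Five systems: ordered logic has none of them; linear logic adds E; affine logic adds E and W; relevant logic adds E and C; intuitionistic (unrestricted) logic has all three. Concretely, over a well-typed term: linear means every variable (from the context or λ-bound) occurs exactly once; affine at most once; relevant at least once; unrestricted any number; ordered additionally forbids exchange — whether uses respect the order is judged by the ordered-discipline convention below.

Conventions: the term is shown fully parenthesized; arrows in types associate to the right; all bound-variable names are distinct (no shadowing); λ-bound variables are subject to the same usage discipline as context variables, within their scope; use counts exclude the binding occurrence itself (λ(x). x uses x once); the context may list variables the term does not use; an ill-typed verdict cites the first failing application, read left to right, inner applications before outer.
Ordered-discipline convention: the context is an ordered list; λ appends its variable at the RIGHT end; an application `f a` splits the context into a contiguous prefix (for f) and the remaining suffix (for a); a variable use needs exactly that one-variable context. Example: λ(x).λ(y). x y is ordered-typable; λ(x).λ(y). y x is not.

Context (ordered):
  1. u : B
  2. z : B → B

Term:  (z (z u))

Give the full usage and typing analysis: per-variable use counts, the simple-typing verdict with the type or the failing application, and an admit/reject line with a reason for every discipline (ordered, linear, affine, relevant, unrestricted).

use counts: u=1, z=2
left-to-right use order: z, z, u
typing: ✓ — B
ordered: ✗ — z ×2 used more than once (contraction)
linear: ✗ — z ×2 used more than once (contraction)
affine: ✗ — z ×2 used more than once (contraction)
relevant: ✓ — none of u, z goes unused
unrestricted: ✓ — simply typable at B; W, C, E all held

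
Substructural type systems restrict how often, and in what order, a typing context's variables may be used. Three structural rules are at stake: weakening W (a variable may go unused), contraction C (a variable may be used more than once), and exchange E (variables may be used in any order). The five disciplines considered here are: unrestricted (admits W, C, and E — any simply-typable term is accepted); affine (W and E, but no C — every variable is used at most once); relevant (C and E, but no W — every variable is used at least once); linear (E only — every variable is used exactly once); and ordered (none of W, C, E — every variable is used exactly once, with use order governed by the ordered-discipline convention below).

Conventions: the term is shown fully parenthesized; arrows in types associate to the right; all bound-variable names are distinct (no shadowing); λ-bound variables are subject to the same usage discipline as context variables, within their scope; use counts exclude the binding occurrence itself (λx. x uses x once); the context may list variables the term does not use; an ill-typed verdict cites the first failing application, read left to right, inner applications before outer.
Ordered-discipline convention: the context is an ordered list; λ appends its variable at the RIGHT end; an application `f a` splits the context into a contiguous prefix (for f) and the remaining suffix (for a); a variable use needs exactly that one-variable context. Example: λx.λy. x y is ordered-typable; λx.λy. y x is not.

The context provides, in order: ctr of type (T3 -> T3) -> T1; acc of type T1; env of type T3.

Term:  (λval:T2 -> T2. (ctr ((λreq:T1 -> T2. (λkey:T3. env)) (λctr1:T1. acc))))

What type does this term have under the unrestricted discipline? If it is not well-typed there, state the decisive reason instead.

not well-typed under unrestricted — the type mismatch rejects it
use counts: ctr=1, acc=1, env=1, val (bound)=0, req (bound)=0, key (bound)=0, ctr1 (bound)=0
uses in reading order: ctr, env, acc
typing: ill-typed: a function awaiting T1 -> T2 gets T1 -> T1
per-discipline verdicts: ordered ✗; linear ✗; affine ✗; relevant ✗; unrestricted ✗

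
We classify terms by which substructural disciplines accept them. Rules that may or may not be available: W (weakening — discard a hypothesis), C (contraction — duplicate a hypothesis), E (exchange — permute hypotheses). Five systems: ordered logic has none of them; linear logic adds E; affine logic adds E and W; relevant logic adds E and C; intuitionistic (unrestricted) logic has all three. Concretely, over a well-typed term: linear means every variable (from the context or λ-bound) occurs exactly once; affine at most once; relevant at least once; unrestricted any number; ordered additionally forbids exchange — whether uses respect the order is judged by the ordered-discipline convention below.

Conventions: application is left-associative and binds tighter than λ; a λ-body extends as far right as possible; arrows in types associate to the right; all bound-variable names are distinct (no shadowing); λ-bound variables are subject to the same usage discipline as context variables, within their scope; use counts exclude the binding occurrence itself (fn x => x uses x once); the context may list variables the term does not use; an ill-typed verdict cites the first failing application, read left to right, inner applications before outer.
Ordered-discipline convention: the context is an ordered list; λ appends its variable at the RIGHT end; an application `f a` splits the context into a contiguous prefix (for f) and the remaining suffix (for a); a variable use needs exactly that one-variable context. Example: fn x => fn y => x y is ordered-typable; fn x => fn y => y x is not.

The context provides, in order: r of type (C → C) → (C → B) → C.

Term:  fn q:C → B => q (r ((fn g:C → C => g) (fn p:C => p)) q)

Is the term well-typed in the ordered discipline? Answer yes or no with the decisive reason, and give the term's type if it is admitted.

no — repeated use of q ×2
counts: r ×1, q (bound) ×2, g (bound) ×1, p (bound) ×1
uses in reading order: q, r, g, p, q
typing: ✓ — (C → B) → B
per-discipline verdicts: ordered ✗; linear ✗; affine ✗; relevant ✓; unrestricted ✓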